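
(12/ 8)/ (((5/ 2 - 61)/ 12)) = -4/ 13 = -0.31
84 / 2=42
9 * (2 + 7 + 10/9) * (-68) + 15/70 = -6187.79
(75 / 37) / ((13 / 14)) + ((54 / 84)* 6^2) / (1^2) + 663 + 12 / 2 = 2337795 / 3367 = 694.33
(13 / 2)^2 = 42.25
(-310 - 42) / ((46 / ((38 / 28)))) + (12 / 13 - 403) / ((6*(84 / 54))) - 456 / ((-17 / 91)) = 339795193 / 142324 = 2387.48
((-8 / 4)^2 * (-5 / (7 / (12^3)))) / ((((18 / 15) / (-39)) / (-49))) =-7862400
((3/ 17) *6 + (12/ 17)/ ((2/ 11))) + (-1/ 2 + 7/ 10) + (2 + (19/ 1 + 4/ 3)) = 27.47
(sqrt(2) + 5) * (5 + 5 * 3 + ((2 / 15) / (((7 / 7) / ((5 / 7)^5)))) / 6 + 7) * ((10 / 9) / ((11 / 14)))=81694520 * sqrt(2) / 2139291 + 408472600 / 2139291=244.94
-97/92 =-1.05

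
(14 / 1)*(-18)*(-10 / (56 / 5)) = 225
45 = 45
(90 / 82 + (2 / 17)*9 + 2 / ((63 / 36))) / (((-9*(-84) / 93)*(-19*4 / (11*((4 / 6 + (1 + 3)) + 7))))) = -27445385 / 40046832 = -0.69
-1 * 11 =-11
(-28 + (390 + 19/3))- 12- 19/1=1012/3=337.33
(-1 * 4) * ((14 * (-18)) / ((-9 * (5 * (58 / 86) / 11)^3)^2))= 1254252187378342768 / 83647029515625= 14994.58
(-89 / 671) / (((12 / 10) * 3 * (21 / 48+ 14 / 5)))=-17800 / 1564101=-0.01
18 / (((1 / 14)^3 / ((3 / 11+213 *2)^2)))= 1085968123632 / 121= 8974943170.51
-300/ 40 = -7.50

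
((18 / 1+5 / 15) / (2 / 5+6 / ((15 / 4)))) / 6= 55 / 36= 1.53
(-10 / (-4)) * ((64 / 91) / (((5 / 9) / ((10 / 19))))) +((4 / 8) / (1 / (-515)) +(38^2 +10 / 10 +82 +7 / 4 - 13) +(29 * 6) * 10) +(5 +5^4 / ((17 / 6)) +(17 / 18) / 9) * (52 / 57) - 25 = 3180.81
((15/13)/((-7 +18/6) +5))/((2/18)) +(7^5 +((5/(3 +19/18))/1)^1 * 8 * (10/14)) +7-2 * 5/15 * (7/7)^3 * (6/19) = 2124385981/126217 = 16831.22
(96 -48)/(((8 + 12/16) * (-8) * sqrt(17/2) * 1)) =-24 * sqrt(34)/595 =-0.24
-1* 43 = -43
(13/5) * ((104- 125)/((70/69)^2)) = -185679/3500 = -53.05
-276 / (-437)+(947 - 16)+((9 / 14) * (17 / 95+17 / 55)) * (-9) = 1358846 / 1463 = 928.81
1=1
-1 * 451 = -451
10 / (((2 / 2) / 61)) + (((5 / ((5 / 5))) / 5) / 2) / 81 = 98821 / 162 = 610.01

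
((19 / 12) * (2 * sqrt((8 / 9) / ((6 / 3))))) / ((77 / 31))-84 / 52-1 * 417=-3763649 / 9009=-417.77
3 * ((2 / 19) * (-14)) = -84 / 19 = -4.42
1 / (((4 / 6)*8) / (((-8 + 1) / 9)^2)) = 49 / 432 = 0.11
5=5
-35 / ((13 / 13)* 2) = -35 / 2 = -17.50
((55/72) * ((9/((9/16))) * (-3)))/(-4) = 55/6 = 9.17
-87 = -87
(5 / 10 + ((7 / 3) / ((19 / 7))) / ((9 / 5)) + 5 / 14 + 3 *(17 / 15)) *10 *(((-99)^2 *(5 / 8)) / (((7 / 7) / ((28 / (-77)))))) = -14026980 / 133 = -105466.02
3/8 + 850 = 6803/8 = 850.38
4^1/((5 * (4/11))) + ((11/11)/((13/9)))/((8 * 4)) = 4621/2080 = 2.22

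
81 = 81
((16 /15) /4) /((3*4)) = 1 /45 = 0.02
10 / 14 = 5 / 7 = 0.71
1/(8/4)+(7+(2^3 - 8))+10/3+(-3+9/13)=665/78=8.53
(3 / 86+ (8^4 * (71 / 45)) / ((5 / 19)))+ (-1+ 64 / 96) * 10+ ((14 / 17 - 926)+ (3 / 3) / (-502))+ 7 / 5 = 975552274664 / 41283225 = 23630.72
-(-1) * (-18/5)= -18/5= -3.60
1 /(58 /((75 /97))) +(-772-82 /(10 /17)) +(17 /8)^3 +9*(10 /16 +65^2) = 267375129953 /7201280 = 37128.83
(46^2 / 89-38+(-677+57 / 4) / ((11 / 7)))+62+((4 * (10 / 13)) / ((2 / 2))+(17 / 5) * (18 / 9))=-8425223 / 23140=-364.10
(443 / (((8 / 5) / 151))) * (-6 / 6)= -334465 / 8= -41808.12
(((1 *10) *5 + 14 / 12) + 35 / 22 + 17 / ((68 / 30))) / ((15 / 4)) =7954 / 495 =16.07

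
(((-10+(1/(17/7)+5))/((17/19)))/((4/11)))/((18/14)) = -19019/1734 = -10.97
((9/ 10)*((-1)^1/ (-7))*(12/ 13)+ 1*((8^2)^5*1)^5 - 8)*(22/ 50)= 7143374701993329204696721277094723157595646813674/ 11375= 627988984790622347665645800000000000000000000.00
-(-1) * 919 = 919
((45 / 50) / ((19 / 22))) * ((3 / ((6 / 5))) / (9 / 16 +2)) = 792 / 779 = 1.02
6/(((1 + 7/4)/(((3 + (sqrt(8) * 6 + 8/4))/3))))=40/11 + 96 * sqrt(2)/11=15.98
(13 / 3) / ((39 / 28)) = 28 / 9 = 3.11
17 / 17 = 1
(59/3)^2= 3481/9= 386.78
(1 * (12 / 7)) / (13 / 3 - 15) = -9 / 56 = -0.16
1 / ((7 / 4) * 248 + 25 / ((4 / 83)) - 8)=0.00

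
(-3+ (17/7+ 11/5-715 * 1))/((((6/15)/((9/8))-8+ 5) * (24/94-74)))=-3.66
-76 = -76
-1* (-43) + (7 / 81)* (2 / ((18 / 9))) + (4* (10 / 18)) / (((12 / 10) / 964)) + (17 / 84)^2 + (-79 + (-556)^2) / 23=22296774431 / 1460592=15265.57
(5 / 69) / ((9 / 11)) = 55 / 621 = 0.09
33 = 33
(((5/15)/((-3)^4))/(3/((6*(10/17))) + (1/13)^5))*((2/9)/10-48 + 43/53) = -167069968624/731630347911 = -0.23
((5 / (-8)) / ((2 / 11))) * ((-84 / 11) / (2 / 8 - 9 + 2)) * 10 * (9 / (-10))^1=35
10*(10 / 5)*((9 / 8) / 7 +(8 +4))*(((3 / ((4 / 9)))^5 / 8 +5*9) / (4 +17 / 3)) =150339742605 / 3325952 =45202.02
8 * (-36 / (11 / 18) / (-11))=5184 / 121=42.84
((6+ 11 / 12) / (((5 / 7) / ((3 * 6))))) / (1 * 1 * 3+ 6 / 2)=581 / 20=29.05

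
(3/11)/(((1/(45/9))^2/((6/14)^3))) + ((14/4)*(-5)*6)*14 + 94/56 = -22151807/15092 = -1467.78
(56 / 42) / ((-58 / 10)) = -20 / 87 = -0.23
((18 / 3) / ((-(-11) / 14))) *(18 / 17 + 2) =4368 / 187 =23.36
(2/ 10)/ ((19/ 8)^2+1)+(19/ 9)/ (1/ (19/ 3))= 768853/ 57375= 13.40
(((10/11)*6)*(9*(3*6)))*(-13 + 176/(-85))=-2490264/187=-13316.92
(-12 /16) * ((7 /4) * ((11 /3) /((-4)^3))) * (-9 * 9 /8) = -6237 /8192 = -0.76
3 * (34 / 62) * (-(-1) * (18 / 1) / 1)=918 / 31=29.61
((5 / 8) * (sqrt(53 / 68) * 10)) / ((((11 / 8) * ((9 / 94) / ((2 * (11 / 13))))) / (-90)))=-47000 * sqrt(901) / 221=-6383.63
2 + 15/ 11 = 37/ 11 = 3.36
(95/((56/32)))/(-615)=-0.09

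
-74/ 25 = -2.96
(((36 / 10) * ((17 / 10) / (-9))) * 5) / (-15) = 17 / 75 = 0.23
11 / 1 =11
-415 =-415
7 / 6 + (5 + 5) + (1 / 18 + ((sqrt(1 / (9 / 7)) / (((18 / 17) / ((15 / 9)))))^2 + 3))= 423823 / 26244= 16.15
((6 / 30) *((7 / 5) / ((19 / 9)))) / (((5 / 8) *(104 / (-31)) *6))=-651 / 61750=-0.01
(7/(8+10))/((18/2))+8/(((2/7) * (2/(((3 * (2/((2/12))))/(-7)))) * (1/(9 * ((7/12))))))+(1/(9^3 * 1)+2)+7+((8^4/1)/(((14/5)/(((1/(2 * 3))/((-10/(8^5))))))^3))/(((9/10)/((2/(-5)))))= 6755399256543353/500094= 13508258960.40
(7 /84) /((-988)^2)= 1 /11713728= 0.00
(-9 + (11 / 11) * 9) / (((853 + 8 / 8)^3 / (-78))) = 0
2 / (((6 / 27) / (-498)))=-4482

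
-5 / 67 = -0.07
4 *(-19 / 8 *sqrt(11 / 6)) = -19 *sqrt(66) / 12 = -12.86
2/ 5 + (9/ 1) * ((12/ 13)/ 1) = 566/ 65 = 8.71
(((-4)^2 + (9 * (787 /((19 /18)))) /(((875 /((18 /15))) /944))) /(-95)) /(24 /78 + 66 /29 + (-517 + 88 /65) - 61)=68185729508 /427263580625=0.16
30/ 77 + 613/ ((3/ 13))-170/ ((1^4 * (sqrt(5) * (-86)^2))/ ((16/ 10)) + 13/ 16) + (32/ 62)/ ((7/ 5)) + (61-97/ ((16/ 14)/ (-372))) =34291.58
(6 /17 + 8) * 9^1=1278 /17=75.18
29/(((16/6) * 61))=87/488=0.18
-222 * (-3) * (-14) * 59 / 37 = -14868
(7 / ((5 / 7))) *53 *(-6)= -15582 / 5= -3116.40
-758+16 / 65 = -49254 / 65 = -757.75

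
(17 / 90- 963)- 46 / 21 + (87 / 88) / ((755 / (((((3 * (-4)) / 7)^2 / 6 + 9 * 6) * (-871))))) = -1027.15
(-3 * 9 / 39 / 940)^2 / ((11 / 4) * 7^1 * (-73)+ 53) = -9 / 22436592100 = -0.00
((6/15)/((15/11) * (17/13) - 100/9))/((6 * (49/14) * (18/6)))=-286/420175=-0.00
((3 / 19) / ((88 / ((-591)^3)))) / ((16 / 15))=-9289128195 / 26752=-347231.17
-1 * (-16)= 16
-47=-47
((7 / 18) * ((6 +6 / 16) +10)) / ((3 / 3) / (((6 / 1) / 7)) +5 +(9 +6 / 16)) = 917 / 2238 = 0.41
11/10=1.10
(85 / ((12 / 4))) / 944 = 85 / 2832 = 0.03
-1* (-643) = 643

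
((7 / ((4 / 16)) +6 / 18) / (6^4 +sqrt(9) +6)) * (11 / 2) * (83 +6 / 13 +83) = 202334 / 10179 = 19.88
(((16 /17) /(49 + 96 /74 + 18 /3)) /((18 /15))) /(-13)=-1480 /1381029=-0.00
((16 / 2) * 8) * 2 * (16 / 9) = 2048 / 9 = 227.56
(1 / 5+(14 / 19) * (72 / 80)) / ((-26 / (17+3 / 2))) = -0.61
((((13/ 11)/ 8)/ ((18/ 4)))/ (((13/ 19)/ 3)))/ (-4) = -19/ 528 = -0.04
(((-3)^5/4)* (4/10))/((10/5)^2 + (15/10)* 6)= -243/130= -1.87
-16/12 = -4/3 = -1.33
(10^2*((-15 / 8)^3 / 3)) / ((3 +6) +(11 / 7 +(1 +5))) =-196875 / 14848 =-13.26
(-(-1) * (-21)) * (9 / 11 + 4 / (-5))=-21 / 55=-0.38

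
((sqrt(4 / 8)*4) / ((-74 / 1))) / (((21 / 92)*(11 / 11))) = -92*sqrt(2) / 777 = -0.17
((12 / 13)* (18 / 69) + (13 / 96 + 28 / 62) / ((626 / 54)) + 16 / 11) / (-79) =-1783038643 / 80676486176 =-0.02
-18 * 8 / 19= -144 / 19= -7.58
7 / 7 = 1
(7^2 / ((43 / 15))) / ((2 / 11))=8085 / 86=94.01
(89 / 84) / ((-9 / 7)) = -89 / 108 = -0.82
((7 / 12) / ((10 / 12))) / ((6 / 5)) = 7 / 12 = 0.58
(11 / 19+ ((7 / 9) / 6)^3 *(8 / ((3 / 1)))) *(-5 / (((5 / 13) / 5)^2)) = -554367320 / 1121931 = -494.12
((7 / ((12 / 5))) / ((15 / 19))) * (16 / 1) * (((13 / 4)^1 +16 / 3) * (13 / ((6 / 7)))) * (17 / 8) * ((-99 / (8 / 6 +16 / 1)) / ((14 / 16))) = -2561713 / 24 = -106738.04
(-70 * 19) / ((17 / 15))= -19950 / 17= -1173.53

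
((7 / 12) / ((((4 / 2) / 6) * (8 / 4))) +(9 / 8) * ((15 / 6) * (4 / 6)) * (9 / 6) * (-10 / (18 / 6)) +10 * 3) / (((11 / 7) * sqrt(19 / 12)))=301 * sqrt(57) / 209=10.87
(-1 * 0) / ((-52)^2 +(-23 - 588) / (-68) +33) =0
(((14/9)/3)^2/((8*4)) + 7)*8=40873/729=56.07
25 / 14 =1.79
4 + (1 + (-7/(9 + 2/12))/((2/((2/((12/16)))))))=219/55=3.98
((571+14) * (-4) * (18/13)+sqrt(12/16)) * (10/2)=-16200+5 * sqrt(3)/2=-16195.67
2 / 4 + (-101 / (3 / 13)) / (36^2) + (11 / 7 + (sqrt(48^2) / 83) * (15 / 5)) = 7835459 / 2258928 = 3.47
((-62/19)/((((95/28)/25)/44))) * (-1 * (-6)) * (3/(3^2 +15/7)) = -8020320/4693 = -1709.00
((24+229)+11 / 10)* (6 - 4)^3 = 10164 / 5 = 2032.80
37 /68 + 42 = 2893 /68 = 42.54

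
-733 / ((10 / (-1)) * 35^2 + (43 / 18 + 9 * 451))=13194 / 147395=0.09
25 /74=0.34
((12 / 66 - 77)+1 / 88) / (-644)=6759 / 56672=0.12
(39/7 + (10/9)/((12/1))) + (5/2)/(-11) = 11303/2079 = 5.44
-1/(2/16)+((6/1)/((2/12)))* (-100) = -3608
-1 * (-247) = 247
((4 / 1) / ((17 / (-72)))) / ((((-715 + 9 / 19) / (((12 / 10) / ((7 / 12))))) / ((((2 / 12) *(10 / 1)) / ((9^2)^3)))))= 608 / 3974844069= 0.00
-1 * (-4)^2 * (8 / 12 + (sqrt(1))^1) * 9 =-240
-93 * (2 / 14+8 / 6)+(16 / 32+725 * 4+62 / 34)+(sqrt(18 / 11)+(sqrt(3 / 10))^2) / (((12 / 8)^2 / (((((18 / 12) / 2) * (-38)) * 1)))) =3285873 / 1190 - 38 * sqrt(22) / 11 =2745.03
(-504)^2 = 254016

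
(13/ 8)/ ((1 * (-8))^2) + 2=1037/ 512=2.03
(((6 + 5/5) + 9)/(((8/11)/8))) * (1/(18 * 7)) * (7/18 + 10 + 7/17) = 145420/9639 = 15.09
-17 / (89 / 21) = -357 / 89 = -4.01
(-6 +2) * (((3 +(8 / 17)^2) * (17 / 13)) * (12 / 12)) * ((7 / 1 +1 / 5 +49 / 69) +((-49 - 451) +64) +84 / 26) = 7096055932 / 991185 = 7159.16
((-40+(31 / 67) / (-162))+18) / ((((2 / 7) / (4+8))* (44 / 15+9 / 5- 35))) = 8358665 / 273762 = 30.53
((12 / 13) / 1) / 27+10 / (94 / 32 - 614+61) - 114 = -9028558 / 79209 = -113.98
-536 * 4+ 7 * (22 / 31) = -66310 / 31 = -2139.03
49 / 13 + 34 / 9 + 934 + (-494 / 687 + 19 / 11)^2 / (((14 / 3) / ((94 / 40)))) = 195829571785993 / 207874026360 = 942.06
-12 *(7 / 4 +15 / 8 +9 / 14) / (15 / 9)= -2151 / 70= -30.73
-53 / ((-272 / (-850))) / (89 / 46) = -30475 / 356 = -85.60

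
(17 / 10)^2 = 289 / 100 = 2.89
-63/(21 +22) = -63/43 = -1.47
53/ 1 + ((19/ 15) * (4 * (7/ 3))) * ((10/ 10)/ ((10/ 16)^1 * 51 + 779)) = 15475751/ 291915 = 53.01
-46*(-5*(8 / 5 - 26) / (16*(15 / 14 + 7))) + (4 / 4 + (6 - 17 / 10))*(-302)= -1857783 / 1130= -1644.06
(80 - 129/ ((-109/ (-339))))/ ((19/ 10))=-350110/ 2071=-169.05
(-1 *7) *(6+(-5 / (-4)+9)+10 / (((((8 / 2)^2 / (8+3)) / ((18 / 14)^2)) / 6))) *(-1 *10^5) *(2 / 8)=103437500 / 7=14776785.71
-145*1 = -145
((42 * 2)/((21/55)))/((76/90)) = 4950/19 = 260.53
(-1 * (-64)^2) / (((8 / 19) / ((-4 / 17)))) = 38912 / 17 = 2288.94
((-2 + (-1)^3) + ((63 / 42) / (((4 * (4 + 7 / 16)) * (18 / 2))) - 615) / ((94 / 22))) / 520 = -367739 / 1301430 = -0.28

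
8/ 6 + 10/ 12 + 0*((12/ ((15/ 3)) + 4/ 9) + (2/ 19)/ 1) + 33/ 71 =1121/ 426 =2.63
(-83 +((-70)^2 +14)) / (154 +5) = 4831 / 159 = 30.38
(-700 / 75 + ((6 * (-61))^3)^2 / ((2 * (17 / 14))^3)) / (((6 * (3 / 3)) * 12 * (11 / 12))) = 1236721444593048050 / 486387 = 2542669612043.60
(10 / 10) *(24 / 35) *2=48 / 35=1.37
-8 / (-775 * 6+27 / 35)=280 / 162723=0.00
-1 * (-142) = 142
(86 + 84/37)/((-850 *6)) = -0.02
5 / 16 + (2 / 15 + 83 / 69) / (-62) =49787 / 171120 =0.29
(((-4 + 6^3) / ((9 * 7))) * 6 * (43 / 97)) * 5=91160 / 2037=44.75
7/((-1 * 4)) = -7/4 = -1.75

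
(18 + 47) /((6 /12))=130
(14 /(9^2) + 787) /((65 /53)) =3379333 /5265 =641.85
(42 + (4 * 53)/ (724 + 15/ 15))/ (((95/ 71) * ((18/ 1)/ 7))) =7619507/ 619875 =12.29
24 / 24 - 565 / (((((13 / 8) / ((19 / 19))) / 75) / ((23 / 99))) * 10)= -259471 / 429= -604.83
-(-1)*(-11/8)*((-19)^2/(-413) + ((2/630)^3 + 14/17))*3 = 4359075523/20899761750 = 0.21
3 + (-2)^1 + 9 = 10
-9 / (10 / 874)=-3933 / 5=-786.60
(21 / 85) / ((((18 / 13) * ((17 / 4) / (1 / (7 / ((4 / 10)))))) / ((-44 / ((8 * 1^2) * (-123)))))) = 286 / 2666025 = 0.00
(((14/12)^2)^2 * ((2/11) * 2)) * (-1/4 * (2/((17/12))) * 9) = -2401/1122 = -2.14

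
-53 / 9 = -5.89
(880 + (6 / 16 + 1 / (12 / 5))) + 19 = 21595 / 24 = 899.79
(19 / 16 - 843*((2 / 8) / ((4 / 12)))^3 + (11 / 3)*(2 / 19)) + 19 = -1222325 / 3648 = -335.07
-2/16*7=-7/8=-0.88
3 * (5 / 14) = 15 / 14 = 1.07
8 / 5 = 1.60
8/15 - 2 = -22/15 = -1.47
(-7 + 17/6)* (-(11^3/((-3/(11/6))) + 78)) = -330925/108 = -3064.12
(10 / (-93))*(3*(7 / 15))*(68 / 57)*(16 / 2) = -7616 / 5301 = -1.44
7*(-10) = -70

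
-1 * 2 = -2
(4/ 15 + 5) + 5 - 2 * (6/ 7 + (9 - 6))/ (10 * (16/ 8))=415/ 42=9.88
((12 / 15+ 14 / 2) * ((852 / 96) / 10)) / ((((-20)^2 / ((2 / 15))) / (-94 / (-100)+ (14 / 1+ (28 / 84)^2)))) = 6251479 / 180000000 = 0.03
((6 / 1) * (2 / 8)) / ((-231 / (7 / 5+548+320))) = -621 / 110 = -5.65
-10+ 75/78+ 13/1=103/26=3.96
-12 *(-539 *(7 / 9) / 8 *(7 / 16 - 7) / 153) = -132055 / 4896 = -26.97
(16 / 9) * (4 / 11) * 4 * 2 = 512 / 99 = 5.17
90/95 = 18/19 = 0.95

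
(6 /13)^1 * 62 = 372 /13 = 28.62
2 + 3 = 5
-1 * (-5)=5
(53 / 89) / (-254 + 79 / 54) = -2862 / 1213693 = -0.00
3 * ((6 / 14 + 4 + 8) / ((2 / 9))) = 2349 / 14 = 167.79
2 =2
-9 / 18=-1 / 2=-0.50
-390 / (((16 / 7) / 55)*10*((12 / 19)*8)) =-95095 / 512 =-185.73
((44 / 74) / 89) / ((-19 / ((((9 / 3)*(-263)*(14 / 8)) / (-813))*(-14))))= 141757 / 16955657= 0.01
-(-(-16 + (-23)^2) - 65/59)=30332/59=514.10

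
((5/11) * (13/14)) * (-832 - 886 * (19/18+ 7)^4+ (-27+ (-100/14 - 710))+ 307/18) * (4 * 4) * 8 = -713113347307400/3536379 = -201650713.15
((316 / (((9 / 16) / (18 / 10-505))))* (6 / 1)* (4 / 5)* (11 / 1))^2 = 1253143334411567104 / 5625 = 222781037228723.04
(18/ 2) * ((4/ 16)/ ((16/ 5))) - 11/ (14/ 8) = -2501/ 448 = -5.58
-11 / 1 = -11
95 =95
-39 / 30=-13 / 10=-1.30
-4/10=-2/5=-0.40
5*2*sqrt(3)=10*sqrt(3)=17.32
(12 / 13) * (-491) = -5892 / 13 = -453.23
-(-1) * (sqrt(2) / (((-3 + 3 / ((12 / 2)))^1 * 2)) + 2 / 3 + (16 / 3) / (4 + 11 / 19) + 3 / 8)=4607 / 2088- sqrt(2) / 5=1.92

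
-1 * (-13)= 13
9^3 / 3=243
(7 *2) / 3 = 14 / 3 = 4.67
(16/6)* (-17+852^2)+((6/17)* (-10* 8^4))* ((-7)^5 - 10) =12497558392/51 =245050164.55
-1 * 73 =-73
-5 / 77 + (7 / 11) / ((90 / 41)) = 1559 / 6930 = 0.22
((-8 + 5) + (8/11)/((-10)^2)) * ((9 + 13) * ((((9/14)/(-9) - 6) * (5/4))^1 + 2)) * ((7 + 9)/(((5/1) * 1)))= 1030396/875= 1177.60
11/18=0.61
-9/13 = -0.69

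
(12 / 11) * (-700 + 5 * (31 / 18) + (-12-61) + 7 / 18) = -9168 / 11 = -833.45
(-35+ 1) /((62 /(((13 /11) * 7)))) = -1547 /341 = -4.54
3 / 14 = 0.21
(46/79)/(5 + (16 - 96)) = -46/5925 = -0.01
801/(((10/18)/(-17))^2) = 18750609/25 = 750024.36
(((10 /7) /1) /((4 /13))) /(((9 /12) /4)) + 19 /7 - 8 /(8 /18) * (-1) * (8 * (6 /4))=5113 /21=243.48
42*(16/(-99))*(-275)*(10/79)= 56000/237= 236.29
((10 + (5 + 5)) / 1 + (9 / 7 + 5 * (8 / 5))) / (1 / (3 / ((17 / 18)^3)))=3586680 / 34391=104.29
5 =5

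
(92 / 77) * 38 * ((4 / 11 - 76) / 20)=-171.70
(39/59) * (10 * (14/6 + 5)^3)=1384240/531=2606.85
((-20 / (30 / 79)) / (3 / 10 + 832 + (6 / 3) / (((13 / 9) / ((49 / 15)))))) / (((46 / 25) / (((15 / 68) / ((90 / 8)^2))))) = -205400 / 3445393077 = -0.00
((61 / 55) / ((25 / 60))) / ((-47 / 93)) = -68076 / 12925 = -5.27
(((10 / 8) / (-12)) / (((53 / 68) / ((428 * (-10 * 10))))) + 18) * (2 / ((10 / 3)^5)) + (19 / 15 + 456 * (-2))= -3509313017 / 3975000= -882.85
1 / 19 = 0.05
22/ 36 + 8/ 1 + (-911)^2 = 14938733/ 18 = 829929.61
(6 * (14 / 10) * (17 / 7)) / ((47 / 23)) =2346 / 235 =9.98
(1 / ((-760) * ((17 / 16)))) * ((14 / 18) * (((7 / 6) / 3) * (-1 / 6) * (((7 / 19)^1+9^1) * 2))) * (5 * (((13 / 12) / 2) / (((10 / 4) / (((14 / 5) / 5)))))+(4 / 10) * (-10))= -2219749 / 559234125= -0.00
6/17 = 0.35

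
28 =28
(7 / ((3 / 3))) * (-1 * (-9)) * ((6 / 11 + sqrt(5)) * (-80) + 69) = 17577 / 11- 5040 * sqrt(5) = -9671.87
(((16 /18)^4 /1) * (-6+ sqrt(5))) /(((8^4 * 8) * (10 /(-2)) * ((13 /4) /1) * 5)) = 1 /710775- sqrt(5) /4264650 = 0.00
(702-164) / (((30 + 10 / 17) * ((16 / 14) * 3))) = 32011 / 6240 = 5.13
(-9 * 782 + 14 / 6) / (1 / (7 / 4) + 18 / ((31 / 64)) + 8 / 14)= -4580219 / 24936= -183.68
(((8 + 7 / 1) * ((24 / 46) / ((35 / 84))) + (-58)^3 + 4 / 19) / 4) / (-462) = 105.57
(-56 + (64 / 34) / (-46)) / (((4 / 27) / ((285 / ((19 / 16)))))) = -35497440 / 391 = -90786.29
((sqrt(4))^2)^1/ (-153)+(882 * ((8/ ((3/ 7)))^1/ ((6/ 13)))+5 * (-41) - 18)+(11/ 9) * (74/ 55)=27119723/ 765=35450.62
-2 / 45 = -0.04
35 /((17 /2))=70 /17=4.12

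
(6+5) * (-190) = -2090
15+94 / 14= 152 / 7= 21.71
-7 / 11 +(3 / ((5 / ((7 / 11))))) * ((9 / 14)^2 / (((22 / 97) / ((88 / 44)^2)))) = 18181 / 8470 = 2.15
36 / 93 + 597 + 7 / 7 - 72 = 526.39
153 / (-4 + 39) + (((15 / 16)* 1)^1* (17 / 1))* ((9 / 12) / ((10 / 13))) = 89199 / 4480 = 19.91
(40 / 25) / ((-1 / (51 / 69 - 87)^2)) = -31490048 / 2645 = -11905.50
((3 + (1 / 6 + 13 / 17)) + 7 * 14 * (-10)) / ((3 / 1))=-99559 / 306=-325.36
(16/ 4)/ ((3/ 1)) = 4/ 3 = 1.33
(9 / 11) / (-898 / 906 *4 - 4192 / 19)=-77463 / 21264100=-0.00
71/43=1.65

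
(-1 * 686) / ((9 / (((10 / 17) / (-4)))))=1715 / 153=11.21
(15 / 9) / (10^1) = 1 / 6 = 0.17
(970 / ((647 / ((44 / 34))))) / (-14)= -10670 / 76993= -0.14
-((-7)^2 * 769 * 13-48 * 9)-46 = -489467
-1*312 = -312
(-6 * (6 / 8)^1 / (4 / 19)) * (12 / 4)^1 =-513 / 8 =-64.12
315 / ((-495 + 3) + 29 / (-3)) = -27 / 43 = -0.63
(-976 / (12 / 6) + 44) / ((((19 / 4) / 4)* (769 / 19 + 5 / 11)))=-39072 / 4277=-9.14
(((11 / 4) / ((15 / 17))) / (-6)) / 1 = -187 / 360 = -0.52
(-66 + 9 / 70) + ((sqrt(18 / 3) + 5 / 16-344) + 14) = -221513 / 560 + sqrt(6) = -393.11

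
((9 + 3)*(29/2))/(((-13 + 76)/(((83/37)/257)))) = 4814/199689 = 0.02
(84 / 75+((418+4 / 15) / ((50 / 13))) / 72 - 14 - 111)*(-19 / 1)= 62775601 / 27000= 2325.02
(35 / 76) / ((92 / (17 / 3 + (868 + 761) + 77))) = 179725 / 20976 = 8.57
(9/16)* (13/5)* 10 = 117/8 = 14.62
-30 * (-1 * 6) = 180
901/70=12.87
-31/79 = -0.39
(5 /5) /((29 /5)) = 5 /29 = 0.17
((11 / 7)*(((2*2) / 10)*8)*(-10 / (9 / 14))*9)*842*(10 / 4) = -1481920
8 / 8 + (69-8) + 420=482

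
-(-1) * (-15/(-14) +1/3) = 59/42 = 1.40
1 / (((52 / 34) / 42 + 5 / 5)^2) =127449 / 136900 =0.93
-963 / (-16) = 963 / 16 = 60.19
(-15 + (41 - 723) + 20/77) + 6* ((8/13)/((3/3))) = -693741/1001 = -693.05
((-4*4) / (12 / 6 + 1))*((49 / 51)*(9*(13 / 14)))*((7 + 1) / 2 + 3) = -299.76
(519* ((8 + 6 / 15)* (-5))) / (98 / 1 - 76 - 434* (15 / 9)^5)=2648457 / 675452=3.92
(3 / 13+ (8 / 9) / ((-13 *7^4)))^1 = 64819 / 280917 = 0.23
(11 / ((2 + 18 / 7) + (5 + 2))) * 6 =154 / 27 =5.70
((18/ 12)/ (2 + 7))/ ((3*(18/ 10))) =5/ 162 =0.03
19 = 19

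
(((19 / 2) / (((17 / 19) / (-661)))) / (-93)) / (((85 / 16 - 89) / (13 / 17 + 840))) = -27284879624 / 35988303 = -758.16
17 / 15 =1.13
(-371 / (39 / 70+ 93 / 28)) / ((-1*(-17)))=-51940 / 9231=-5.63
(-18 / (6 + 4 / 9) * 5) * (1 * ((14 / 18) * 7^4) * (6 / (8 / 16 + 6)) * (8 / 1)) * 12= -871274880 / 377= -2311073.95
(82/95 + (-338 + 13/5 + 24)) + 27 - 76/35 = -189996/665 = -285.71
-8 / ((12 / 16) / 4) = -128 / 3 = -42.67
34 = 34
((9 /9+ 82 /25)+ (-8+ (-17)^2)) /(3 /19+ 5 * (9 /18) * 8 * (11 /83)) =11247164 /110725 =101.58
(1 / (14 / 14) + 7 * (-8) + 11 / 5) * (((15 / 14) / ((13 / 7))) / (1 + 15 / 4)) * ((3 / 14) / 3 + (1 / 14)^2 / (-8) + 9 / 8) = -185625 / 24206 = -7.67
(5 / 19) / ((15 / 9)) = 3 / 19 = 0.16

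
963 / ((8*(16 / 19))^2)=21.22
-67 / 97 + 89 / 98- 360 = -3420093 / 9506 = -359.78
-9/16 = -0.56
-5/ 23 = -0.22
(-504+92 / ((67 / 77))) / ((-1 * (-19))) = -26684 / 1273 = -20.96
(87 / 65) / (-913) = -87 / 59345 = -0.00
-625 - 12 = -637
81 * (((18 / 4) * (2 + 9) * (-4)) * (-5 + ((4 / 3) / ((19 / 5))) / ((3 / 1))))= 78314.21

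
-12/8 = -3/2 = -1.50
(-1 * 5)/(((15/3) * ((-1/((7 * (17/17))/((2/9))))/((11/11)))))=63/2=31.50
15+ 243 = 258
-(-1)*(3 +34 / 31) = 127 / 31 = 4.10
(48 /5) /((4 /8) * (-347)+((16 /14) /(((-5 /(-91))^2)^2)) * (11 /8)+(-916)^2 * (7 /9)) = 108000 /9279479879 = 0.00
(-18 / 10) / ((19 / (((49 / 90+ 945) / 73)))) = -85099 / 69350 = -1.23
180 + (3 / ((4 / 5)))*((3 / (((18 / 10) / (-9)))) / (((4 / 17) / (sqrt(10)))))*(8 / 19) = 180 - 3825*sqrt(10) / 38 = -138.31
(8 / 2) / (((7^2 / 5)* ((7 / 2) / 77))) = 440 / 49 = 8.98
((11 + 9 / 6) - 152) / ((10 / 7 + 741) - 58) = -651 / 3194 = -0.20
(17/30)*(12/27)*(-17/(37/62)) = -35836/4995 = -7.17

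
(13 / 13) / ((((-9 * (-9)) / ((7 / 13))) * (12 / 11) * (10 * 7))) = 0.00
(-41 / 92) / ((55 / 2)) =-0.02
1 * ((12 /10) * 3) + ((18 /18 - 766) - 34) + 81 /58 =-794.00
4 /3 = 1.33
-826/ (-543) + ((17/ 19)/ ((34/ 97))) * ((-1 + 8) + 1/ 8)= 171229/ 8688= 19.71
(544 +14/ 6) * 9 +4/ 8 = 9835/ 2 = 4917.50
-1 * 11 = -11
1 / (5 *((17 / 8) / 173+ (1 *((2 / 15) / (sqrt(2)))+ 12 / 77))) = 85922048520 / 49515772777 - 34070215872 *sqrt(2) / 49515772777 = 0.76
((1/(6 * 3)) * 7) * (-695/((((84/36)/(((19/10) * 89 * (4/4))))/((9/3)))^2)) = -3577210731/280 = -12775752.61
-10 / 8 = -5 / 4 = -1.25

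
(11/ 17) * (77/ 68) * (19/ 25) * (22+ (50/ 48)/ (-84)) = 101907773/ 8323200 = 12.24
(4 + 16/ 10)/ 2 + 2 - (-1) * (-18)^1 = -66/ 5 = -13.20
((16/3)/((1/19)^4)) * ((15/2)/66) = 2606420/33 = 78982.42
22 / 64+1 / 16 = 13 / 32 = 0.41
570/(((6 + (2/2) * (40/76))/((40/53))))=108300/1643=65.92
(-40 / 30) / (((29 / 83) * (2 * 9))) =-166 / 783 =-0.21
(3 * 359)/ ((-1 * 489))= -359/ 163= -2.20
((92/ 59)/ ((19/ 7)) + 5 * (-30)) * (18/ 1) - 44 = -3064432/ 1121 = -2733.66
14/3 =4.67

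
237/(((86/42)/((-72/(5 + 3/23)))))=-4120956/2537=-1624.34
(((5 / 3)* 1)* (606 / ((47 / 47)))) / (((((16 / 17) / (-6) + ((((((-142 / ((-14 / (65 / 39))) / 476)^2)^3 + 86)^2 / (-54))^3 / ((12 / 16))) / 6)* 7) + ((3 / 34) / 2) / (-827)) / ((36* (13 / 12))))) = -650073028588736179185774281000035355451376274100786844022307519787449388255148577636255918781607703730056722960912315435013515391011823023520181219894493184 / 65958555829818707634252031462011522419779231216267774331641265493902340351891455958422575404799648627297438199123547324981191708965793810230111968324377196271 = -0.01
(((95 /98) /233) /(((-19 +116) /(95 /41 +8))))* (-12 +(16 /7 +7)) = -763515 /635675726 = -0.00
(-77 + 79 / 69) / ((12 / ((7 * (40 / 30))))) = -36638 / 621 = -59.00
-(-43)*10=430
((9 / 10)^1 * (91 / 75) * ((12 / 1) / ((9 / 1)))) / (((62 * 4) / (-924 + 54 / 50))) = -2099643 / 387500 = -5.42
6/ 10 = 3/ 5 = 0.60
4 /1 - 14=-10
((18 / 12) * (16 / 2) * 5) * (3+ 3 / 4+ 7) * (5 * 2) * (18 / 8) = 29025 / 2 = 14512.50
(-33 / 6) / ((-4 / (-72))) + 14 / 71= -98.80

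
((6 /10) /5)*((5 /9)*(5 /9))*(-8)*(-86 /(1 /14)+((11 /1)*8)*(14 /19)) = 173152 /513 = 337.53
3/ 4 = 0.75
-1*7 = -7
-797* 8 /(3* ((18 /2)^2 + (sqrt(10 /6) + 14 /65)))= -1093914380 /41791199 + 13469300* sqrt(15) /125373597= -25.76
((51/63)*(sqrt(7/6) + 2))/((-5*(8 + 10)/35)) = -17/27-17*sqrt(42)/324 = -0.97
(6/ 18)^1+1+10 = 34/ 3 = 11.33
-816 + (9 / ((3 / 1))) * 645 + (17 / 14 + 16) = 15907 / 14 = 1136.21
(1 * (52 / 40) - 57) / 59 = -557 / 590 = -0.94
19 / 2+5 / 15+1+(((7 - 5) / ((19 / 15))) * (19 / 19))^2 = 28865 / 2166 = 13.33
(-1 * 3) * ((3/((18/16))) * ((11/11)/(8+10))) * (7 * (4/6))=-56/27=-2.07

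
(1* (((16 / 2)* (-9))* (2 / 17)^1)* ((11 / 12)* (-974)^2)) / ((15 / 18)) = -751351392 / 85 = -8839428.14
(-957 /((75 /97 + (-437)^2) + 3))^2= 10246401 /408028390441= 0.00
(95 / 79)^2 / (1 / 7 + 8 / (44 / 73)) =694925 / 6446953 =0.11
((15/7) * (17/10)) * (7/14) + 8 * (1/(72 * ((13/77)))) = 8123/3276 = 2.48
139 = 139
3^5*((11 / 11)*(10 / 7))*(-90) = -218700 / 7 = -31242.86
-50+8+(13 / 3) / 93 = -11705 / 279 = -41.95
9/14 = 0.64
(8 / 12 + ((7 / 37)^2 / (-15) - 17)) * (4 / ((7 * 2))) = -31948 / 6845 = -4.67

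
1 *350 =350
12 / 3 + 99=103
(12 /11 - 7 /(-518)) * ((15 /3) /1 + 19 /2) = 26071 /1628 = 16.01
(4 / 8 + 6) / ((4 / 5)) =8.12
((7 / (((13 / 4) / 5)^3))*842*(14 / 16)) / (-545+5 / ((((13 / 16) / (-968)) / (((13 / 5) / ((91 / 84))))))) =-5894000 / 4658147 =-1.27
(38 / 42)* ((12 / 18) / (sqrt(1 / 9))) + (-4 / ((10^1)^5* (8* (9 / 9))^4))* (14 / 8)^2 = 62259198971 / 34406400000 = 1.81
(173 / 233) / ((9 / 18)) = 346 / 233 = 1.48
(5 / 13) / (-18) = -5 / 234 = -0.02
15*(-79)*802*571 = -542661270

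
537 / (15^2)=179 / 75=2.39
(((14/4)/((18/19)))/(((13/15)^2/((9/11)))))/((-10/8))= -5985/1859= -3.22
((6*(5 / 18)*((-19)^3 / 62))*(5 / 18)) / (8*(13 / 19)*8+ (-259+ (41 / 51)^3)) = 3201335365 / 13419290912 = 0.24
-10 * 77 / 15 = -154 / 3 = -51.33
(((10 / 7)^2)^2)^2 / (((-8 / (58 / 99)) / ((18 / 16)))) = -90625000 / 63412811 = -1.43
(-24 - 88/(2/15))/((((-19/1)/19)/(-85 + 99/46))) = -1303362/23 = -56667.91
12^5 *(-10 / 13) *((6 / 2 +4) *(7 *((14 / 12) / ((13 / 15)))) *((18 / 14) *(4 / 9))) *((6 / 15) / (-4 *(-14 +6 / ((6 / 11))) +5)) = -487710720 / 2873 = -169756.60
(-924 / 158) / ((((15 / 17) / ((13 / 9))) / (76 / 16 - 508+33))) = 3556553 / 790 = 4501.97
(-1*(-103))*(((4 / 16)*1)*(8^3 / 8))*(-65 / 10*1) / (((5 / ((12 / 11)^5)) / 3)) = -7996465152 / 805255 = -9930.35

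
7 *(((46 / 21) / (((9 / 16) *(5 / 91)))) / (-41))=-66976 / 5535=-12.10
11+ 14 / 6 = 40 / 3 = 13.33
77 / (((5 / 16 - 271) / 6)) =-7392 / 4331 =-1.71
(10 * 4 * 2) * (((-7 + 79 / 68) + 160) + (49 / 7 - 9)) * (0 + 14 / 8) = 362145 / 17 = 21302.65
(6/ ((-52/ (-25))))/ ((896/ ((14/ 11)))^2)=75/ 12886016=0.00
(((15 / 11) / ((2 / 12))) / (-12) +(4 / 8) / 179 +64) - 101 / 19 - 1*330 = -10175598 / 37411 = -271.99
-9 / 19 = -0.47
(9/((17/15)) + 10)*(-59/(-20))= 3599/68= 52.93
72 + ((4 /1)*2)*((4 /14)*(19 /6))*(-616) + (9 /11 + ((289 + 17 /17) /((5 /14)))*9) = 96431 /33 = 2922.15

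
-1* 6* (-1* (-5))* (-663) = 19890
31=31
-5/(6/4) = -10/3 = -3.33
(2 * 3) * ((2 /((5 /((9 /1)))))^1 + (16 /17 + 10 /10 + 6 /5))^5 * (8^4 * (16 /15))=8096233707810717696 /22185265625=364937424.90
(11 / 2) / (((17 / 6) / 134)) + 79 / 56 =248975 / 952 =261.53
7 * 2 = 14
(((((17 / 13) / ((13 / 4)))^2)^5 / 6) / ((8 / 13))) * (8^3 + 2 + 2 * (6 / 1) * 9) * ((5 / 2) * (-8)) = -1643574992672231260160 / 4385760871126338332031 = -0.37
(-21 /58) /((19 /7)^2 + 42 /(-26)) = -13377 /212512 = -0.06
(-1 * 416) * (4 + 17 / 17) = -2080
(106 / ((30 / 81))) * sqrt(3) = 1431 * sqrt(3) / 5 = 495.71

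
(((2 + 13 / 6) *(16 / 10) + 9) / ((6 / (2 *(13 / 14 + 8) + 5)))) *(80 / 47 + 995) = 416400 / 7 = 59485.71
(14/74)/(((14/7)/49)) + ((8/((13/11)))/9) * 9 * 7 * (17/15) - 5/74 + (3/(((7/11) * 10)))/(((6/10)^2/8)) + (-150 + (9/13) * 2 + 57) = -1155002/50505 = -22.87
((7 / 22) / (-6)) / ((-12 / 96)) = 14 / 33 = 0.42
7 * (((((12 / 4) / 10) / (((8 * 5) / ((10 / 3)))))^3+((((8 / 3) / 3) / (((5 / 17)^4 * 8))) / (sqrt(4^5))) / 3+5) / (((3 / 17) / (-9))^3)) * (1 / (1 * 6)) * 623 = -954220301302303 / 1920000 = -496989740.26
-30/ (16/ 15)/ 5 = -45/ 8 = -5.62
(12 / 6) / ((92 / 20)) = 10 / 23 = 0.43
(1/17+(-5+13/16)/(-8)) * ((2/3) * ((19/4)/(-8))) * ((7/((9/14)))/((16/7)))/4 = -8257039/30081024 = -0.27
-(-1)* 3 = 3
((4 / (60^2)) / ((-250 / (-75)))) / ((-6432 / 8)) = -1 / 2412000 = -0.00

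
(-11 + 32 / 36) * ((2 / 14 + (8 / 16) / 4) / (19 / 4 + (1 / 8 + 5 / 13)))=-0.51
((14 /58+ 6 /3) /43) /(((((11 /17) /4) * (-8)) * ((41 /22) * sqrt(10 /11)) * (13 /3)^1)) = -51 * sqrt(110) /102254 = -0.01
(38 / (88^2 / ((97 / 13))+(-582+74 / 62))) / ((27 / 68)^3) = 35928886912 / 27051272001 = 1.33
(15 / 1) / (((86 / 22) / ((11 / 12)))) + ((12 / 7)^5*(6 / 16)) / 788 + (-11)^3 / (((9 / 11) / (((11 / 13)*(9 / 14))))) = -6525098015599 / 7403349044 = -881.37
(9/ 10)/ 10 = 9/ 100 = 0.09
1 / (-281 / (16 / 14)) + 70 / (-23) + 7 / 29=-3681659 / 1311989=-2.81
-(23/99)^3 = -12167/970299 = -0.01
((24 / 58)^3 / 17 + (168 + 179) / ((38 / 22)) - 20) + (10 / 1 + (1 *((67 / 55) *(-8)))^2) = 6812314876087 / 23829882175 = 285.87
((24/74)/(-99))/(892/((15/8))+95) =-20/3484327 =-0.00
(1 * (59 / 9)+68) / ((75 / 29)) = 19459 / 675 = 28.83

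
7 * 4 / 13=28 / 13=2.15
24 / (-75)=-8 / 25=-0.32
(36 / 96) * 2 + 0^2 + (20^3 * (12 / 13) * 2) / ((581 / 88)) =67606659 / 30212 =2237.74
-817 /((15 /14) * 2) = -5719 /15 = -381.27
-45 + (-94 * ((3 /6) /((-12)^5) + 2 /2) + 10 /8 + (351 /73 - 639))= -771.94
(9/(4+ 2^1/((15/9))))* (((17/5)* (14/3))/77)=51/143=0.36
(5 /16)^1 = 5 /16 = 0.31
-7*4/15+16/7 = 44/105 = 0.42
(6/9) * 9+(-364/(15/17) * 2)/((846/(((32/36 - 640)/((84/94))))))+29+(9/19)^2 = 964150444/1315845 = 732.72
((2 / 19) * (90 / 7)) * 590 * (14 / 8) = 26550 / 19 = 1397.37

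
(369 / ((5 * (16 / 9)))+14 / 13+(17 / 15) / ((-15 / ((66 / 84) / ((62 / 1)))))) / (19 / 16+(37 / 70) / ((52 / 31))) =432511421 / 15259905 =28.34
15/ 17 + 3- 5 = -19/ 17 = -1.12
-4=-4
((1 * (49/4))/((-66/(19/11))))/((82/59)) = -54929/238128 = -0.23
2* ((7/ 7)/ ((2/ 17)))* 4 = 68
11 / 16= 0.69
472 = 472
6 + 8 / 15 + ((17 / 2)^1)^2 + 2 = 4847 / 60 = 80.78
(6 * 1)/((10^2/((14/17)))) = 21/425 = 0.05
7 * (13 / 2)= 91 / 2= 45.50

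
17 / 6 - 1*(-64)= 401 / 6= 66.83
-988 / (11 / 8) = -7904 / 11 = -718.55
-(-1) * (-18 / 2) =-9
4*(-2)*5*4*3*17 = -8160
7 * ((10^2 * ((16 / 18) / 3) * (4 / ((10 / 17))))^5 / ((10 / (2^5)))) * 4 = 426876756599767040000 / 14348907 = 29749775129197.44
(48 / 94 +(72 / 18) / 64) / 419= 431 / 315088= 0.00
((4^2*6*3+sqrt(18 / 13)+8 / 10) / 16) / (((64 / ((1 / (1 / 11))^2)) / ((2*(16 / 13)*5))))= 1815*sqrt(26) / 5408+43681 / 104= 421.72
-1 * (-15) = 15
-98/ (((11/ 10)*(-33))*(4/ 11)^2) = 20.42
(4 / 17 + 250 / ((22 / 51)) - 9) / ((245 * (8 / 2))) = 3812 / 6545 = 0.58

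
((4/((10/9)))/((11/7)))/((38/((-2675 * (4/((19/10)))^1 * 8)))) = -10785600/3971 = -2716.09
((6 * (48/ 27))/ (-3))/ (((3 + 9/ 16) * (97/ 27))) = -512/ 1843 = -0.28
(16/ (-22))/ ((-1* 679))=8/ 7469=0.00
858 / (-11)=-78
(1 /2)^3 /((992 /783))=783 /7936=0.10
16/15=1.07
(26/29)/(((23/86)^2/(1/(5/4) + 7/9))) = 13653016/690345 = 19.78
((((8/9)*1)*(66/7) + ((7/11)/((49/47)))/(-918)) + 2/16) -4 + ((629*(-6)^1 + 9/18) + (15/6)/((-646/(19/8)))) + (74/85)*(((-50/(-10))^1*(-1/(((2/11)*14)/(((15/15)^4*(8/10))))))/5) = -106574060231/28274400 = -3769.28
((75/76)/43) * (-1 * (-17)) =1275/3268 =0.39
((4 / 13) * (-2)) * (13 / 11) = -8 / 11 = -0.73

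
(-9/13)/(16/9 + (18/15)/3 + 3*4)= -405/8294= -0.05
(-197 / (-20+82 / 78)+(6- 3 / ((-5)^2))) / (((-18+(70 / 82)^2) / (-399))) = 201690569052 / 536384675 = 376.02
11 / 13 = 0.85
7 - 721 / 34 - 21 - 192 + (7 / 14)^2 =-15433 / 68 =-226.96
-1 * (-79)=79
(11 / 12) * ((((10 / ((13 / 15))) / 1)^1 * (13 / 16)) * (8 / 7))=9.82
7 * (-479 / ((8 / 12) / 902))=-4536609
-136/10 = -68/5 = -13.60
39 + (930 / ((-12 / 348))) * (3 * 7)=-566331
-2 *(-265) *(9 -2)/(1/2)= 7420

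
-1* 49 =-49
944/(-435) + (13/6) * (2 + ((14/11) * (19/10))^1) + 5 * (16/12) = 44881/3190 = 14.07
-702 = -702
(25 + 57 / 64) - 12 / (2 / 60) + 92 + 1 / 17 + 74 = -182839 / 1088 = -168.05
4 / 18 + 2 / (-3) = -4 / 9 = -0.44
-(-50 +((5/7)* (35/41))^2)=83425/1681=49.63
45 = 45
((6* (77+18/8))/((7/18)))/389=8559/2723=3.14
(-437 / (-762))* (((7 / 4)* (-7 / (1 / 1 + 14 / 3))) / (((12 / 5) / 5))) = -535325 / 207264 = -2.58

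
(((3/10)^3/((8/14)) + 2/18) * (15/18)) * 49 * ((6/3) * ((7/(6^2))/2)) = 1955443/1555200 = 1.26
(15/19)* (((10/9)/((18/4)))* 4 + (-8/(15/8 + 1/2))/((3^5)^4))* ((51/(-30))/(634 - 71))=-556163634776/236221507337481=-0.00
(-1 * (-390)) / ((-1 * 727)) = -390 / 727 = -0.54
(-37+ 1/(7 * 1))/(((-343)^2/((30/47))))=-0.00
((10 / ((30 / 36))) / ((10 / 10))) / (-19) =-12 / 19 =-0.63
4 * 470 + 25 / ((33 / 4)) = 62140 / 33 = 1883.03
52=52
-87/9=-29/3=-9.67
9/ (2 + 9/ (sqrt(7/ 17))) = -126/ 1349 + 81*sqrt(119)/ 1349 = 0.56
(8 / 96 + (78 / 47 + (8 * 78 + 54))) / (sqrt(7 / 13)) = 383375 * sqrt(91) / 3948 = 926.33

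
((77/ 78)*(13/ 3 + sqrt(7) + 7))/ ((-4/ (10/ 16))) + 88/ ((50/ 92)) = 159.76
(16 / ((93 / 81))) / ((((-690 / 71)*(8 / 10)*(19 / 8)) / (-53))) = 541872 / 13547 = 40.00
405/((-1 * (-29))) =405/29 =13.97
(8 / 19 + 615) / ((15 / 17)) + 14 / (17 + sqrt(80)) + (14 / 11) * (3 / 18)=199166 / 285 -56 * sqrt(5) / 209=698.23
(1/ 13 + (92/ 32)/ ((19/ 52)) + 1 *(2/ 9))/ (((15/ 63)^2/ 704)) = 626326624/ 6175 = 101429.41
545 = 545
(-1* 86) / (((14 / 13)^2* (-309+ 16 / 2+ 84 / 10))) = 36335 / 143374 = 0.25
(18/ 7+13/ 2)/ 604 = 127/ 8456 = 0.02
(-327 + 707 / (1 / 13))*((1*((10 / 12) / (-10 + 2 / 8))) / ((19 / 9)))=-88640 / 247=-358.87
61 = 61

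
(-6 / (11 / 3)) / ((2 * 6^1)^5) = -1 / 152064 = -0.00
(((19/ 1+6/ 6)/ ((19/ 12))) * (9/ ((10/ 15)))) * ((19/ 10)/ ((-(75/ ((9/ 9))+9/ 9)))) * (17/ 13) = -1377/ 247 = -5.57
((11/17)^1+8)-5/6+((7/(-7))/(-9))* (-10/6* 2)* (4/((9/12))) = 5.84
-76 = -76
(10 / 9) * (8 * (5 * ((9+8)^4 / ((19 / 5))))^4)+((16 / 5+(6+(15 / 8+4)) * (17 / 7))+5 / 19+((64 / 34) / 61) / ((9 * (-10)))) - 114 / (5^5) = 275962181113645154931538832133538463 / 212850031275000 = 1296509939230898780761.94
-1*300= -300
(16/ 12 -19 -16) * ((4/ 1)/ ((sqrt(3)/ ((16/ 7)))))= -6464 * sqrt(3)/ 63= -177.71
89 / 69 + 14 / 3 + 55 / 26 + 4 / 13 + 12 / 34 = 88775 / 10166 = 8.73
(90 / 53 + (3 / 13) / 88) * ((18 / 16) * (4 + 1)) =4640355 / 485056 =9.57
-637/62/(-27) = 637/1674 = 0.38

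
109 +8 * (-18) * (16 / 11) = -1105 / 11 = -100.45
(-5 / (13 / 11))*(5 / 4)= -275 / 52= -5.29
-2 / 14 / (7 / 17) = -17 / 49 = -0.35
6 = 6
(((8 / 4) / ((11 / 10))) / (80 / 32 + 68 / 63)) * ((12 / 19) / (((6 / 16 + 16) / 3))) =0.06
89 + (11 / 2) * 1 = 189 / 2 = 94.50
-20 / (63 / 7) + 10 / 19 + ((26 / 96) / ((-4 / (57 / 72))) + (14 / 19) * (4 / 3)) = -67157 / 87552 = -0.77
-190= -190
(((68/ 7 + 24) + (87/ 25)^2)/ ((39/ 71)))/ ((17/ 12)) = 56937172/ 966875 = 58.89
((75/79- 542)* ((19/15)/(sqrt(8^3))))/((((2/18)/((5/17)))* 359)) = -2436351* sqrt(2)/15428384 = -0.22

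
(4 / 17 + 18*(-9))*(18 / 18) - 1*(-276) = 1942 / 17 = 114.24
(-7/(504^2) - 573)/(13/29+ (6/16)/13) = -7838970425/6527304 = -1200.95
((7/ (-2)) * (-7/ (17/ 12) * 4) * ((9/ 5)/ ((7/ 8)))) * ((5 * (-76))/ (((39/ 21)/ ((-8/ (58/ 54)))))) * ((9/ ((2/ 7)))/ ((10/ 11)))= 240813264384/ 32045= 7514846.76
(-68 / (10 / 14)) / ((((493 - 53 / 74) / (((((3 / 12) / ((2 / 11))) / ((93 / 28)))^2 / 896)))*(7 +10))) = -219373 / 100823814720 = -0.00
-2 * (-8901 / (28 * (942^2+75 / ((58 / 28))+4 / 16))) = 516258 / 720569171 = 0.00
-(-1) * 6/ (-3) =-2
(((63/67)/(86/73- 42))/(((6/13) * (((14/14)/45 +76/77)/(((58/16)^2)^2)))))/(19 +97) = -25910117541/351984287744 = -0.07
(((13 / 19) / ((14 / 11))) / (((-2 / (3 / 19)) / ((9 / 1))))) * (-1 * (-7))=-3861 / 1444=-2.67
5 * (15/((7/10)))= 750/7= 107.14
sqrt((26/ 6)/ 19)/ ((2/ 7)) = 7*sqrt(741)/ 114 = 1.67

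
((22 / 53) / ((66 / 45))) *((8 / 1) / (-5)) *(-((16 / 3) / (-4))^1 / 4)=-8 / 53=-0.15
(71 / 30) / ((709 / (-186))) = -2201 / 3545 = -0.62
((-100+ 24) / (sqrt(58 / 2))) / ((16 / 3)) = -57 * sqrt(29) / 116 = -2.65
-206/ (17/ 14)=-2884/ 17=-169.65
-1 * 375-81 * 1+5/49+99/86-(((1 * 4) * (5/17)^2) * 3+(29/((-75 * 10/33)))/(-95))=-3295859489781/7230960625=-455.80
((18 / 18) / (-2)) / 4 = -1 / 8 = -0.12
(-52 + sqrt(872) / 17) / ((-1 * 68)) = 13 / 17-sqrt(218) / 578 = 0.74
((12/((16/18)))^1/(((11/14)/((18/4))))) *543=923643/22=41983.77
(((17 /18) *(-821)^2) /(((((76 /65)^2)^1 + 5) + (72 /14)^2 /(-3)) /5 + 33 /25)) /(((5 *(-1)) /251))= -595431423352675 /15467652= -38495268.92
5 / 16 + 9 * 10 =1445 / 16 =90.31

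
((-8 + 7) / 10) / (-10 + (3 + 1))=1 / 60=0.02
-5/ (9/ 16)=-80/ 9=-8.89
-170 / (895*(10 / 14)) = -238 / 895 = -0.27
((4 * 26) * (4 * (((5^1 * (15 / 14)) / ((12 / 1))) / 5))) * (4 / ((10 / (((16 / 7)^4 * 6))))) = 40894464 / 16807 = 2433.18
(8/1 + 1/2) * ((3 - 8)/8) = -85/16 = -5.31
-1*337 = -337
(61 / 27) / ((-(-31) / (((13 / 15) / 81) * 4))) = 3172 / 1016955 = 0.00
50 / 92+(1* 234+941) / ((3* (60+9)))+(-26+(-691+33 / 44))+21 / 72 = -1175327 / 1656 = -709.74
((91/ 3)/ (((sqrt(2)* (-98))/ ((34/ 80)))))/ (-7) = 221* sqrt(2)/ 23520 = 0.01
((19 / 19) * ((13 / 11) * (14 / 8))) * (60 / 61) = 1365 / 671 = 2.03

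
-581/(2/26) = -7553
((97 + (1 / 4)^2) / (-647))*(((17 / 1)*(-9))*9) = 2138481 / 10352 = 206.58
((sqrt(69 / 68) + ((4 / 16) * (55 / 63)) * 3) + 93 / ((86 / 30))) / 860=0.04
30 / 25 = 6 / 5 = 1.20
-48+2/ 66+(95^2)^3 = 24258032389042/ 33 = 735091890577.03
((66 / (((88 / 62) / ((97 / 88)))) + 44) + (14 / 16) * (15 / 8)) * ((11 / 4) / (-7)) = -9745 / 256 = -38.07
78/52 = 3/2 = 1.50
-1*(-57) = 57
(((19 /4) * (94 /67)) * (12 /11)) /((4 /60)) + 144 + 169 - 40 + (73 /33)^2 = 28232572 /72963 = 386.94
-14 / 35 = -2 / 5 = -0.40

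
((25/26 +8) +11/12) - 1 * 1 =1385/156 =8.88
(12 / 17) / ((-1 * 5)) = -12 / 85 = -0.14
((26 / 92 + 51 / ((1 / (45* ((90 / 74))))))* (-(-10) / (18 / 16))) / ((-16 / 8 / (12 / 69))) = -380090480 / 176157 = -2157.68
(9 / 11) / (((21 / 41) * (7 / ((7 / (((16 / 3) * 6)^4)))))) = 0.00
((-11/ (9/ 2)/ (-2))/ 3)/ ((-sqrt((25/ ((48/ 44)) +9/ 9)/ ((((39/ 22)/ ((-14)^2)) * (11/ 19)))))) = -11 * sqrt(141778)/ 687078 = -0.01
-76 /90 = -38 /45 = -0.84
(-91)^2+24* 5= 8401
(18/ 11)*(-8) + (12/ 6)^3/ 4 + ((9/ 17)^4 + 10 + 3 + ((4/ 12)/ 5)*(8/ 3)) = 89524888/ 41342895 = 2.17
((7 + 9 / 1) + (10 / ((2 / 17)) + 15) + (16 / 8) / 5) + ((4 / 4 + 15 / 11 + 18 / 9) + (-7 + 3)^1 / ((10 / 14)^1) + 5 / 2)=12943 / 110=117.66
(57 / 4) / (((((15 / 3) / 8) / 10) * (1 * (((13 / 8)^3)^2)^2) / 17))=266356691828736 / 23298085122481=11.43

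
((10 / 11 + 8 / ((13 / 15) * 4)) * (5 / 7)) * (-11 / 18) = -1150 / 819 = -1.40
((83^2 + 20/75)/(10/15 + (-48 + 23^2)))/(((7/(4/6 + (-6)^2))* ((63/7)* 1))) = 2273458/273105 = 8.32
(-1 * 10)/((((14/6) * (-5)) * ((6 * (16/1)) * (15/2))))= 1/840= 0.00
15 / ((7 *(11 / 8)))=120 / 77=1.56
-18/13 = -1.38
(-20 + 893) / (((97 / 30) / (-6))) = -1620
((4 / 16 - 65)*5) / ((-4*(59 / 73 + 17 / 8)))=94535 / 3426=27.59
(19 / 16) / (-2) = -19 / 32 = -0.59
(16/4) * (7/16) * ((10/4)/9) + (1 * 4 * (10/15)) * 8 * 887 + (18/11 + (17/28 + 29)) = 105083173/5544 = 18954.40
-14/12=-1.17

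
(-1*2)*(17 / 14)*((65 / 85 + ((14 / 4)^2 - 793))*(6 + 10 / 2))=83347 / 4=20836.75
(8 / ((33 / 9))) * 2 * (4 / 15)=64 / 55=1.16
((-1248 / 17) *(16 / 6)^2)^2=708837376 / 2601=272524.94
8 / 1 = 8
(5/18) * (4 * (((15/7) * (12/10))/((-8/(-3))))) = 15/14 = 1.07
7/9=0.78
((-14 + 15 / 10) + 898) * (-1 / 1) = -1771 / 2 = -885.50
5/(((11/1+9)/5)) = 5/4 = 1.25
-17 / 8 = -2.12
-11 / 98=-0.11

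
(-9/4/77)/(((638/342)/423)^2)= -47088566001/31342388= -1502.39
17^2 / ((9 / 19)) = 5491 / 9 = 610.11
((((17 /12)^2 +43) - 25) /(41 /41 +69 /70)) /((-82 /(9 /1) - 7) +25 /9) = -20167 /26688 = -0.76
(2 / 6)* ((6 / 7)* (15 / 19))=0.23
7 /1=7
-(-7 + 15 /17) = 104 /17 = 6.12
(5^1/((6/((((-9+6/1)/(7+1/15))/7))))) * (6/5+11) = -915/1484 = -0.62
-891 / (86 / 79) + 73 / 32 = -1123085 / 1376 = -816.20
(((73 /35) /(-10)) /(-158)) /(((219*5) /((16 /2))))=2 /207375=0.00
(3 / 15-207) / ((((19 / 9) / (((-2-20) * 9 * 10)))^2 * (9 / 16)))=-116746375680 / 361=-323397162.55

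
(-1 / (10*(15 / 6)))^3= -1 / 15625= -0.00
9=9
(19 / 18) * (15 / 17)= 95 / 102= 0.93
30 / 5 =6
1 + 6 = 7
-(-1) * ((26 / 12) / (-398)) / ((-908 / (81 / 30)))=117 / 7227680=0.00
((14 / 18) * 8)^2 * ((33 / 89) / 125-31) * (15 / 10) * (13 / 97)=-7029259328 / 29136375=-241.25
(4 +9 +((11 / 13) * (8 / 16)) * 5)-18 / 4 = 138 / 13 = 10.62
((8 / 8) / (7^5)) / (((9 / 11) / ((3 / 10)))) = 11 / 504210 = 0.00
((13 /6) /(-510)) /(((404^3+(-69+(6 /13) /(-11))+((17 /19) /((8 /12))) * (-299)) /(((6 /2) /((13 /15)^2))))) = -627 /2436517552606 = -0.00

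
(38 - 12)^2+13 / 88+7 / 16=119079 / 176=676.59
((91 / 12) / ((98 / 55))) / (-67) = -715 / 11256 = -0.06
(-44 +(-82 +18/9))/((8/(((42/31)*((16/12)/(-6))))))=14/3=4.67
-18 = -18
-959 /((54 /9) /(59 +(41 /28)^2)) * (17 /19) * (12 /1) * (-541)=3178952247 /56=56767004.41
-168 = -168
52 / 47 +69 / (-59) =-0.06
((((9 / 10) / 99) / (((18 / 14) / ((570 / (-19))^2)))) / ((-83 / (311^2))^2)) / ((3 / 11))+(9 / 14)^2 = 128349940932547 / 4050732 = 31685616.56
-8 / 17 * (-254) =2032 / 17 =119.53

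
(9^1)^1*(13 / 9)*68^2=60112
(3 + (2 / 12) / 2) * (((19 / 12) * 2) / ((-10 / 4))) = -703 / 180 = -3.91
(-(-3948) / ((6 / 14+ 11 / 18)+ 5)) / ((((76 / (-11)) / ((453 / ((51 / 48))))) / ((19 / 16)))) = -619695846 / 12937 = -47901.05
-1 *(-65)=65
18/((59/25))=450/59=7.63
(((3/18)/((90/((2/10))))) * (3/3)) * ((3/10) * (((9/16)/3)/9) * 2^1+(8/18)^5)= 140969/12754584000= 0.00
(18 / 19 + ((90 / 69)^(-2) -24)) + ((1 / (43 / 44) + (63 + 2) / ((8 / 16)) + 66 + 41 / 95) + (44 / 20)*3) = 133523113 / 735300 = 181.59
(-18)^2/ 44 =81/ 11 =7.36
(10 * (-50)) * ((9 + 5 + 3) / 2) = -4250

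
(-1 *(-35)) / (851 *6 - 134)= 35 / 4972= 0.01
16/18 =8/9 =0.89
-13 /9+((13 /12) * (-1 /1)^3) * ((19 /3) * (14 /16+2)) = -6097 /288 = -21.17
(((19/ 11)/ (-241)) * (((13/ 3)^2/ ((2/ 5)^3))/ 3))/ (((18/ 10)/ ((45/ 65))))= -154375/ 572616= -0.27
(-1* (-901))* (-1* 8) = -7208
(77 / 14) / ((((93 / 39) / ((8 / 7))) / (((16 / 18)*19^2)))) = 1651936 / 1953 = 845.85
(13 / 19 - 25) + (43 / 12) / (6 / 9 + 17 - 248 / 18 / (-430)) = -62761491 / 2602772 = -24.11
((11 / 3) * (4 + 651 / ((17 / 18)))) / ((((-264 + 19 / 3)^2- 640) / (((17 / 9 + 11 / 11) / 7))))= 3370796 / 211261533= 0.02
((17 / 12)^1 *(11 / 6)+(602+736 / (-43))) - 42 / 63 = 1816777 / 3096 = 586.81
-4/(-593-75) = 1/167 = 0.01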